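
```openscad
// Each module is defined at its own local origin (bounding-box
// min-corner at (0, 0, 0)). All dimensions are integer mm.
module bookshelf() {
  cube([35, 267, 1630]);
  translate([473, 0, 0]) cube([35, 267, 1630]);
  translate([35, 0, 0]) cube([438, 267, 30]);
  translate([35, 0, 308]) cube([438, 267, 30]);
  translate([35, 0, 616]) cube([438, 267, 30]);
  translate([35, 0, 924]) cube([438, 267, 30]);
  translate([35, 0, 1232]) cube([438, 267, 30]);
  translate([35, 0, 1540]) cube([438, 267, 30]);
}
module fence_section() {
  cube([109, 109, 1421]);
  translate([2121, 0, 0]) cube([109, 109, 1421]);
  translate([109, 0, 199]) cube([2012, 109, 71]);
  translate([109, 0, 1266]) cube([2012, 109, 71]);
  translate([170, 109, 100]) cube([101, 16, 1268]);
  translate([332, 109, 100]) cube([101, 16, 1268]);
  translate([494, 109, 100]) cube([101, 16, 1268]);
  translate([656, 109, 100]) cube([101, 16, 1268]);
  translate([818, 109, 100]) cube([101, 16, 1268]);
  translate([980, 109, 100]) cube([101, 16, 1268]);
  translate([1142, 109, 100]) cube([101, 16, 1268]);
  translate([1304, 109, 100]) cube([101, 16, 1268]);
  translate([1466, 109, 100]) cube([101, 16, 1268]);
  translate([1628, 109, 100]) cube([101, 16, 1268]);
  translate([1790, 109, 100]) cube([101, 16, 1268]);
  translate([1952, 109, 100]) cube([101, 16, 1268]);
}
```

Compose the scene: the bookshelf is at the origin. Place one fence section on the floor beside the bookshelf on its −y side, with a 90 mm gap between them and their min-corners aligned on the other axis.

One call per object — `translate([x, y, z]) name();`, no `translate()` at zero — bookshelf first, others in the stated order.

bookshelf();
translate([0, -215, 0]) fence_section();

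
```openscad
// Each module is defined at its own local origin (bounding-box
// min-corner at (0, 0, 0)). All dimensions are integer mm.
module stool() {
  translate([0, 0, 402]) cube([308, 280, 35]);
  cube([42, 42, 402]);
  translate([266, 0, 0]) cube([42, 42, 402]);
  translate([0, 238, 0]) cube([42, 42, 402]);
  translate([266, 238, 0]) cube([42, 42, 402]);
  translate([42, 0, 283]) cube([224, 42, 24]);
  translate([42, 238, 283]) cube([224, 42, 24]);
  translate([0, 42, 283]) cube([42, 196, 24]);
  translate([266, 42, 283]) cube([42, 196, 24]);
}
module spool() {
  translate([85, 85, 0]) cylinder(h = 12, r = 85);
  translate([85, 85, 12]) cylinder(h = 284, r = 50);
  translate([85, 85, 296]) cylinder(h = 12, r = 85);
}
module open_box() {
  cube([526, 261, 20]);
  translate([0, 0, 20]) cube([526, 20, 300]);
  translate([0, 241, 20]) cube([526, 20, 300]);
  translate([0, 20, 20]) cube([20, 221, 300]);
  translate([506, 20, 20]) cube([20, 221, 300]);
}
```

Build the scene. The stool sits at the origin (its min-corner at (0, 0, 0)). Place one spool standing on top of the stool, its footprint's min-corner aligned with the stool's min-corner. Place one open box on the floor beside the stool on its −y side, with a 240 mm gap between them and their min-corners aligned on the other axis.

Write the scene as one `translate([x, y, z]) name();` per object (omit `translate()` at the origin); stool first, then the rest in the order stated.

stool();
translate([0, 0, 437]) spool();
translate([0, -501, 0]) open_box();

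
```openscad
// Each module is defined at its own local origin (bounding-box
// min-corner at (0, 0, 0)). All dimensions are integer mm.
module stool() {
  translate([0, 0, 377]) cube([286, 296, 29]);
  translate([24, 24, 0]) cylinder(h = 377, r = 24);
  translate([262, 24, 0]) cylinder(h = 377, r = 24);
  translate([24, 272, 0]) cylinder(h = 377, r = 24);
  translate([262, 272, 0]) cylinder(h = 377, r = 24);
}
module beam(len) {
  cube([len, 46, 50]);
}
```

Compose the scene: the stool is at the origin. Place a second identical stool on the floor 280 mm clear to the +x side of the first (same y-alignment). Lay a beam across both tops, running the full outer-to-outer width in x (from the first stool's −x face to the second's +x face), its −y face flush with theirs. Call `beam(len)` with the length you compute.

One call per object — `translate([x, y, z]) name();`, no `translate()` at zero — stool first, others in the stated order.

stool();
translate([566, 0, 0]) stool();
translate([0, 0, 406]) beam(852);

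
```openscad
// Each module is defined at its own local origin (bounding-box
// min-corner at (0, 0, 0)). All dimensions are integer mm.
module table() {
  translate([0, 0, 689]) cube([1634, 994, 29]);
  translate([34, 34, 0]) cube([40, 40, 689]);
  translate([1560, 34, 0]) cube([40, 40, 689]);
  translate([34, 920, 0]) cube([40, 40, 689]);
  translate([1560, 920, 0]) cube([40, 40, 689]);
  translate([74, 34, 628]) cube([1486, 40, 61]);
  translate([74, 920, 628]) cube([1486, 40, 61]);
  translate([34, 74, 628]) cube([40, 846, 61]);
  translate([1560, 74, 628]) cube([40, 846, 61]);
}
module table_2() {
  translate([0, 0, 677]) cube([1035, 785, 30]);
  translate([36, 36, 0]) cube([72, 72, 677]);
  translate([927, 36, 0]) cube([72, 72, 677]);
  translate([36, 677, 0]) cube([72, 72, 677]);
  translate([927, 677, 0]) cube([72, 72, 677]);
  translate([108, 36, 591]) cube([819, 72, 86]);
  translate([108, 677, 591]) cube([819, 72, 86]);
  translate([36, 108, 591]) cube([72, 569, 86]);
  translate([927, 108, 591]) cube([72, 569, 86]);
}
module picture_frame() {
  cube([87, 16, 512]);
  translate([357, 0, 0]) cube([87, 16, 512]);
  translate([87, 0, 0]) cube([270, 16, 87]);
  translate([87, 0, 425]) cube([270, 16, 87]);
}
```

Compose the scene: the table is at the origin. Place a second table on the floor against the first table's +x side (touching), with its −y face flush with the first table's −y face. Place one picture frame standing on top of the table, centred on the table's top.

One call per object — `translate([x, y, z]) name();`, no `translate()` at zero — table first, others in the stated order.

table();
translate([1634, 0, 0]) table_2();
translate([595, 489, 718]) picture_frame();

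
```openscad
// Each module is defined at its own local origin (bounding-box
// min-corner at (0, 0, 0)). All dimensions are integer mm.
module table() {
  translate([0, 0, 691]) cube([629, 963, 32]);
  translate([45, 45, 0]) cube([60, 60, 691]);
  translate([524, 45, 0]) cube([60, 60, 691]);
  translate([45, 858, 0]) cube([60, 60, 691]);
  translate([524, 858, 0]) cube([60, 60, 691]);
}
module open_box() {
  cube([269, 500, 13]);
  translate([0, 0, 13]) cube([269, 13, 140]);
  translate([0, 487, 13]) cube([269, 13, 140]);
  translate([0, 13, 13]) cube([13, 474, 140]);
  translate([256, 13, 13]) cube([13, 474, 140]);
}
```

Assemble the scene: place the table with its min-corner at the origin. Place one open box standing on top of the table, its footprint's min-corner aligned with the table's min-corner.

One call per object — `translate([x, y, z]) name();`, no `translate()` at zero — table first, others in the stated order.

table();
translate([0, 0, 723]) open_box();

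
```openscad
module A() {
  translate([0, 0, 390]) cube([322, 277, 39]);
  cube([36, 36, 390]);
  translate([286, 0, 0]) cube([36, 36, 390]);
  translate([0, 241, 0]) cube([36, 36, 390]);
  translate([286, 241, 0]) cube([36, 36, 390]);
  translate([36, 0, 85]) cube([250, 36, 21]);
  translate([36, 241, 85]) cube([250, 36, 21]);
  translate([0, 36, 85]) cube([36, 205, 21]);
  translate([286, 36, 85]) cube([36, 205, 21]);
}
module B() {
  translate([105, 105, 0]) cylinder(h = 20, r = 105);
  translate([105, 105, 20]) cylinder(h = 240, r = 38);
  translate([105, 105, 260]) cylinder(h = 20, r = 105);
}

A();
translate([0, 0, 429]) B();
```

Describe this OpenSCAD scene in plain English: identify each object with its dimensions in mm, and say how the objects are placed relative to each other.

A is a four-legged stool. The seat is a 322×277×39 mm slab whose top surface is at z = 429 mm; four square legs, each 36×36 mm in cross-section, run from the floor (z = 0) to the underside of the seat, each flush with a corner of the seat. Four stretchers, 36 mm wide and 21 mm tall, connect adjacent legs with their undersides at z = 85 mm, each running between the inner faces of the legs it joins and aligned with the legs' outer faces on the other axis.

B is a spool: two coaxial disc flanges of radius 105 mm and thickness 20 mm, joined by a core cylinder of radius 38 mm and height 240 mm. The lower flange rests on z = 0 and the three cylinders share a vertical axis.

The spool is on top of the stool.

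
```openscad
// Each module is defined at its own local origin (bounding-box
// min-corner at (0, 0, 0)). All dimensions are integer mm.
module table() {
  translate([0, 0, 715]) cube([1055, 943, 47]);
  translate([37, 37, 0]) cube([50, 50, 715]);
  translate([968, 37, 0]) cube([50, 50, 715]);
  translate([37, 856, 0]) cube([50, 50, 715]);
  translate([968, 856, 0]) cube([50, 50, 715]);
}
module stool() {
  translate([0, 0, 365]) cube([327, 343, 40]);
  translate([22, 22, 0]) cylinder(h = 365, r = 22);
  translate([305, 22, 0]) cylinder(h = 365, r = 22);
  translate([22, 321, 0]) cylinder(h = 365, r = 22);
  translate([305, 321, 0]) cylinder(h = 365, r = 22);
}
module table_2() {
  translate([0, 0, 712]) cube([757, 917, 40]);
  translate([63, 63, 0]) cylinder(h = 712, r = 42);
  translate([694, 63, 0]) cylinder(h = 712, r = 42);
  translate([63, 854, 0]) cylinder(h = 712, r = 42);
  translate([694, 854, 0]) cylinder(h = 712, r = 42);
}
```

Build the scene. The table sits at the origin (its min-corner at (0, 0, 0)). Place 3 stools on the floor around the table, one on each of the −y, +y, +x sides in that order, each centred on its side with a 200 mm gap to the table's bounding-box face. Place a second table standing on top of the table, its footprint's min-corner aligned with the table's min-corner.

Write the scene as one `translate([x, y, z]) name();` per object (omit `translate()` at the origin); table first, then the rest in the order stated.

table();
translate([364, -543, 0]) stool();
translate([364, 1143, 0]) stool();
translate([1255, 300, 0]) stool();
translate([0, 0, 762]) table_2();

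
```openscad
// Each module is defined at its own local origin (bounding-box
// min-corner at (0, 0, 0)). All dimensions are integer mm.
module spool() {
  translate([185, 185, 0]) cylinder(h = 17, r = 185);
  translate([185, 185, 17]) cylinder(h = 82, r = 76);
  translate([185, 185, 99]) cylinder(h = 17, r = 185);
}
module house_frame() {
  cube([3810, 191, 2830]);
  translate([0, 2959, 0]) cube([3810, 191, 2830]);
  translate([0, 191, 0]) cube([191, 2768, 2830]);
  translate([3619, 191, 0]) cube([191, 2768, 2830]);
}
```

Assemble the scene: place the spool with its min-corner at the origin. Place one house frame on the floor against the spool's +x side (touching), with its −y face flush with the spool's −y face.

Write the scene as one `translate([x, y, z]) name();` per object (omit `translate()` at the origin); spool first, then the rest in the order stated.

spool();
translate([370, 0, 0]) house_frame();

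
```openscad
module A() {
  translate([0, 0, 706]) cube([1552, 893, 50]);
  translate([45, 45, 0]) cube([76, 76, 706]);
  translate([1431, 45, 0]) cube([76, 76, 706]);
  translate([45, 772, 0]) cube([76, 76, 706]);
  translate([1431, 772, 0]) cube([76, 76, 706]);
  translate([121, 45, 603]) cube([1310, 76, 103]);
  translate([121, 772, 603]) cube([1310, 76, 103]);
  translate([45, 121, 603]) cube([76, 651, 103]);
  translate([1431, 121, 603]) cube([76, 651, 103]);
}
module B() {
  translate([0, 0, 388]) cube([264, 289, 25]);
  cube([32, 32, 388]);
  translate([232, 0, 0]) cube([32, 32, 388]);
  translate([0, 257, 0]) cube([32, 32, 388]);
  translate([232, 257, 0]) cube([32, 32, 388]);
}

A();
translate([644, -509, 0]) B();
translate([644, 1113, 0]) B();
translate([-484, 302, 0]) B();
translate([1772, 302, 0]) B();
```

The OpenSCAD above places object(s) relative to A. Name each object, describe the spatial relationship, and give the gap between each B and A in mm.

A is a table. B is a stool. Four stools sit around the table at the −y, +y, −x, +x sides. The gap between each stool and the table is 220 mm.

Each stool's nearest face is 220 mm from the table's bounding box.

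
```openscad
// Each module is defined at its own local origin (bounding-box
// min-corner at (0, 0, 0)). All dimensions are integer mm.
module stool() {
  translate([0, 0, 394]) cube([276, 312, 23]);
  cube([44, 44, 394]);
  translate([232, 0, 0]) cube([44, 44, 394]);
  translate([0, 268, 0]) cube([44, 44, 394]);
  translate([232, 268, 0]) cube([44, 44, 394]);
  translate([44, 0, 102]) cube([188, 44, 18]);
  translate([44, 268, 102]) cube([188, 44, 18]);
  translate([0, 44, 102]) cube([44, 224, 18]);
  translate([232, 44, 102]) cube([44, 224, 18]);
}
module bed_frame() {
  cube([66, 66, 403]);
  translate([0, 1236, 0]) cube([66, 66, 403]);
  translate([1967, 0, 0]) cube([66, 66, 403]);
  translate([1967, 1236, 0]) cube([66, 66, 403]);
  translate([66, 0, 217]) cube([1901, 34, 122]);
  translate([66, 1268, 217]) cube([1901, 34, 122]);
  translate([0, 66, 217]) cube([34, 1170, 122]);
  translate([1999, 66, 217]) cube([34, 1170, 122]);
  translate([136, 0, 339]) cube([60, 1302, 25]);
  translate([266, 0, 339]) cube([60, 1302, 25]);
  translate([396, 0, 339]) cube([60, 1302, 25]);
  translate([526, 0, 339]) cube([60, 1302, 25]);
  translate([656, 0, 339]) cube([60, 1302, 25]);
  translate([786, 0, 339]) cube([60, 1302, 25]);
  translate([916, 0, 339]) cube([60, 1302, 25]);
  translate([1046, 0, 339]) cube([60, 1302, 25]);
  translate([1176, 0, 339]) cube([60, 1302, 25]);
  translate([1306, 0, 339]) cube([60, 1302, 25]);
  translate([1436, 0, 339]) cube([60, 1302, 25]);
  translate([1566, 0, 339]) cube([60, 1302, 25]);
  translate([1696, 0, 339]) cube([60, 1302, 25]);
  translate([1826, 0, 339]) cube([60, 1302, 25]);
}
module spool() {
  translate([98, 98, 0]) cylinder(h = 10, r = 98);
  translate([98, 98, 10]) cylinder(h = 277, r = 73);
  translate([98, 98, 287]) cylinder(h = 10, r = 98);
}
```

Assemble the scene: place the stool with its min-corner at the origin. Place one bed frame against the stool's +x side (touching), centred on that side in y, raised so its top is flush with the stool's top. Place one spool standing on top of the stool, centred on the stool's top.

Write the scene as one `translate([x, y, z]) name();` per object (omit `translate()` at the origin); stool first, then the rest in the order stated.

stool();
translate([276, -495, 14]) bed_frame();
translate([40, 58, 417]) spool();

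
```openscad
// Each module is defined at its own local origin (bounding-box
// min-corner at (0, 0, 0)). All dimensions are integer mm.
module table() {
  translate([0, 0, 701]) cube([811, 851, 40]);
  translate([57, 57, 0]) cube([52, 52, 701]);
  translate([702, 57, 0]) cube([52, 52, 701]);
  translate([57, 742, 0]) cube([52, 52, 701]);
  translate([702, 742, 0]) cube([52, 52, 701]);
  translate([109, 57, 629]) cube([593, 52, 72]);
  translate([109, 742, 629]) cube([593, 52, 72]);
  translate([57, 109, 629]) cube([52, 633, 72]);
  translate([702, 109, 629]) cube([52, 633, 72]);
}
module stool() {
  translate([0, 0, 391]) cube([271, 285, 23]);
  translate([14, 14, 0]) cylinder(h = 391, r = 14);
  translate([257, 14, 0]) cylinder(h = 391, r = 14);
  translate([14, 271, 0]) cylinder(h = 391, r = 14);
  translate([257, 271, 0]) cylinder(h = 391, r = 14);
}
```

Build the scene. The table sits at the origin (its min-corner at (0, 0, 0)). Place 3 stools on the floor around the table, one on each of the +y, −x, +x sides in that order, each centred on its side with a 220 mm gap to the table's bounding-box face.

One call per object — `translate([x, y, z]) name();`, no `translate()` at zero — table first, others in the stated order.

table();
translate([270, 1071, 0]) stool();
translate([-491, 283, 0]) stool();
translate([1031, 283, 0]) stool();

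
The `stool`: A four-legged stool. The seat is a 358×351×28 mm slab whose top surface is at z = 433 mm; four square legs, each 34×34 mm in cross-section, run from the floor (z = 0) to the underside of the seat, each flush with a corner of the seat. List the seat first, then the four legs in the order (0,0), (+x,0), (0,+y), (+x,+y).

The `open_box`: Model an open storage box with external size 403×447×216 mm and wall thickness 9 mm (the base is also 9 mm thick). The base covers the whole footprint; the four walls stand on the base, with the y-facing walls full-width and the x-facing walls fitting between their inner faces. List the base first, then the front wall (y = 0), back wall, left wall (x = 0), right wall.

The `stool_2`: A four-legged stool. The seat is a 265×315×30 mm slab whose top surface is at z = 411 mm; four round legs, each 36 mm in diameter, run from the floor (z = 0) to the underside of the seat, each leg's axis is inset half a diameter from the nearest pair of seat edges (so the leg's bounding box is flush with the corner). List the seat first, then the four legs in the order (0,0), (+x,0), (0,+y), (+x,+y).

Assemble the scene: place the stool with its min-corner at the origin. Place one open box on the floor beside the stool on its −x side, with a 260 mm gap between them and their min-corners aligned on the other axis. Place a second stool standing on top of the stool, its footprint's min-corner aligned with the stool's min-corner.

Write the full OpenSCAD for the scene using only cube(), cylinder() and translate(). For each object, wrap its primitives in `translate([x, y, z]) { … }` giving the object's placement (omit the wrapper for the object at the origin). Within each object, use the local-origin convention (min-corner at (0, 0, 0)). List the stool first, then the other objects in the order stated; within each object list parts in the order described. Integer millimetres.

translate([0, 0, 405]) cube([358, 351, 28]);
cube([34, 34, 405]);
translate([324, 0, 0]) cube([34, 34, 405]);
translate([0, 317, 0]) cube([34, 34, 405]);
translate([324, 317, 0]) cube([34, 34, 405]);
translate([-663, 0, 0]) {
  cube([403, 447, 9]);
  translate([0, 0, 9]) cube([403, 9, 207]);
  translate([0, 438, 9]) cube([403, 9, 207]);
  translate([0, 9, 9]) cube([9, 429, 207]);
  translate([394, 9, 9]) cube([9, 429, 207]);
}
translate([0, 0, 433]) {
  translate([0, 0, 381]) cube([265, 315, 30]);
  translate([18, 18, 0]) cylinder(h = 381, r = 18);
  translate([247, 18, 0]) cylinder(h = 381, r = 18);
  translate([18, 297, 0]) cylinder(h = 381, r = 18);
  translate([247, 297, 0]) cylinder(h = 381, r = 18);
}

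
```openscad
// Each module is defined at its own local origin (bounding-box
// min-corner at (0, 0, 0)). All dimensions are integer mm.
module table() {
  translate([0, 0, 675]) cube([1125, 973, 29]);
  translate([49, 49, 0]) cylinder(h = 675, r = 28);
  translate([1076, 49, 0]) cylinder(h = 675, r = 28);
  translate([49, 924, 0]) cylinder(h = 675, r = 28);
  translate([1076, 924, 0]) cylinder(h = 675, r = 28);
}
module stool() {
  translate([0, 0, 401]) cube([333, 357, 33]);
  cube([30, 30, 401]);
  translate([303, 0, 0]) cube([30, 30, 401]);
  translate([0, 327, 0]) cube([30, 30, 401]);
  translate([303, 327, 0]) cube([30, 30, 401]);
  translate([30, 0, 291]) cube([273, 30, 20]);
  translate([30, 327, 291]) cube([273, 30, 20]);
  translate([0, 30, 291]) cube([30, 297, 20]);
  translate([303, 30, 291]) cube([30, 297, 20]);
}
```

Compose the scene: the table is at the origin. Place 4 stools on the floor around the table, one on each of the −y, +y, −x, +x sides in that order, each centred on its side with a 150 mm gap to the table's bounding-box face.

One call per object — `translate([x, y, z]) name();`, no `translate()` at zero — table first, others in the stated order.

table();
translate([396, -507, 0]) stool();
translate([396, 1123, 0]) stool();
translate([-483, 308, 0]) stool();
translate([1275, 308, 0]) stool();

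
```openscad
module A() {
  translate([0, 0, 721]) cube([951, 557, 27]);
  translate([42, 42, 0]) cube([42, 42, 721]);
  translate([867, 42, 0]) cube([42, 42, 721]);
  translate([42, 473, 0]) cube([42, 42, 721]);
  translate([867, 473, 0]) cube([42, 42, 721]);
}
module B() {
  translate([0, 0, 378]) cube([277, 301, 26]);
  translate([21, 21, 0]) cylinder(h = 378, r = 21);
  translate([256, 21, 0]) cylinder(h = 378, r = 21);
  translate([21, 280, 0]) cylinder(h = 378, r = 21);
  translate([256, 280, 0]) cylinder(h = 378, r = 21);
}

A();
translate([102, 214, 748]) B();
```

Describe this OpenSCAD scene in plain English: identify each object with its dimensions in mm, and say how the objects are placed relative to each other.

A is a rectangular dining table. The top is 951×557×27 mm with its upper surface at z = 748 mm. It stands on four 42×42 mm square legs, each inset 42 mm from the nearest pair of top edges, running from the floor to the underside of the top.

B is a four-legged stool. The seat is a 277×301×26 mm slab whose top surface is at z = 404 mm; four round legs, each 42 mm in diameter, run from the floor (z = 0) to the underside of the seat, each leg's axis is inset half a diameter from the nearest pair of seat edges (so the leg's bounding box is flush with the corner).

The stool is on top of the table.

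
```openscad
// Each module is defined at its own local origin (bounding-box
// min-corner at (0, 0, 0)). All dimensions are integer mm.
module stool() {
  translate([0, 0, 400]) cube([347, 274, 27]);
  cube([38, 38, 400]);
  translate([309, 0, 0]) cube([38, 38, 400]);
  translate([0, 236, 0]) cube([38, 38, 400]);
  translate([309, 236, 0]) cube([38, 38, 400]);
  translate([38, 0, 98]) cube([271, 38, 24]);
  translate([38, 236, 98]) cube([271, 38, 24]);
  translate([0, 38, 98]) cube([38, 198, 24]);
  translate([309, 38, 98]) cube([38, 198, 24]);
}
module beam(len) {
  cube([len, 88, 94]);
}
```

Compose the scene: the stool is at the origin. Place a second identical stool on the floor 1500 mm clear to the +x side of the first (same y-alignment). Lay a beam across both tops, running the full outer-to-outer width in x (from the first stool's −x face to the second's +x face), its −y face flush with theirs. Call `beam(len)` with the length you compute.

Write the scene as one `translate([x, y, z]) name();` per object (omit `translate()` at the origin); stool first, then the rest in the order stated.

stool();
translate([1847, 0, 0]) stool();
translate([0, 0, 427]) beam(2194);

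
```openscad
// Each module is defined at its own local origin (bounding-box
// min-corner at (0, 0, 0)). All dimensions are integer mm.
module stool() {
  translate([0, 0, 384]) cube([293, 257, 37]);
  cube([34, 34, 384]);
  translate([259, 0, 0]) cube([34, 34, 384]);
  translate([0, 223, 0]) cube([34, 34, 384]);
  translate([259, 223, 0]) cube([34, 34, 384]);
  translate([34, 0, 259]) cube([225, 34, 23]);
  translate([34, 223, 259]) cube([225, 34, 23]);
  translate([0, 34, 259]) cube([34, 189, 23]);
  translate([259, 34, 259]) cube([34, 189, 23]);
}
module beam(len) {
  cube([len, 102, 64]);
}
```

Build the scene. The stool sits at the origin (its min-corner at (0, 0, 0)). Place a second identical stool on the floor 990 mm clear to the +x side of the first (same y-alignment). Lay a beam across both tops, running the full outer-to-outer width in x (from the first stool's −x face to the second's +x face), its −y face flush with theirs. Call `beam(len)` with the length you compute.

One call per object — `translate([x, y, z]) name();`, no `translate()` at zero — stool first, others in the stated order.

stool();
translate([1283, 0, 0]) stool();
translate([0, 0, 421]) beam(1576);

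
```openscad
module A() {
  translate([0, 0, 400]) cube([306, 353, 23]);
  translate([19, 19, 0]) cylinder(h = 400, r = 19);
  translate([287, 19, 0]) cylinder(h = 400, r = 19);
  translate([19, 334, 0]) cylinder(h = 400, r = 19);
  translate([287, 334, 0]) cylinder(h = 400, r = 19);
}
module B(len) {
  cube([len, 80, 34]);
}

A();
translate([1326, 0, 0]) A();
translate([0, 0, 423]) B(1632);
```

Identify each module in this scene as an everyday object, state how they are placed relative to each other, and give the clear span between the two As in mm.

Second stool starts at x = 1326; first ends at x = 306; clear span = 1326 − 306 = 1020 mm.

A is a stool. B is a beam. A beam spans the tops of two stools. The clear span between the two stools is 1020 mm.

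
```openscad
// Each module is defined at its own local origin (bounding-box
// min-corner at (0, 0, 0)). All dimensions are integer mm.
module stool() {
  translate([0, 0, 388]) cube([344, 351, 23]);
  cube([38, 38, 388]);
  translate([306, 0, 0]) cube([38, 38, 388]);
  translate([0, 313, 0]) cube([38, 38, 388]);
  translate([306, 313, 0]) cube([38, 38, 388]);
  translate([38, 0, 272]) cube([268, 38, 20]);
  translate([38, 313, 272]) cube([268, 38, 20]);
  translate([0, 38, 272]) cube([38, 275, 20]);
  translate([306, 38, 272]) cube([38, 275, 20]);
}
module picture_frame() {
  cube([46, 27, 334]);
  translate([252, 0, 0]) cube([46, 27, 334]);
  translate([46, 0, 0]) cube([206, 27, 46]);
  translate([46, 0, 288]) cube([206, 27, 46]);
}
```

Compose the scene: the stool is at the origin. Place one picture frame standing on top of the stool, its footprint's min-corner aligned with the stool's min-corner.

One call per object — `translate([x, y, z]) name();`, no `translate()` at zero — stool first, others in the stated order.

stool();
translate([0, 0, 411]) picture_frame();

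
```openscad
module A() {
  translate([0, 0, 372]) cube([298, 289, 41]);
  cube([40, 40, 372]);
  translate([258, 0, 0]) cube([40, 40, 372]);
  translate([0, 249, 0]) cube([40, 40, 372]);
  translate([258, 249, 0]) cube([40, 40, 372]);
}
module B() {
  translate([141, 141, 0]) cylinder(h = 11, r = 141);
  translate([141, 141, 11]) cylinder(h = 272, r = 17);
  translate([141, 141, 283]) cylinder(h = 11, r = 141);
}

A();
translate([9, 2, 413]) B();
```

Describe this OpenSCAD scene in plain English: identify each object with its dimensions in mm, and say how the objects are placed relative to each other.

A is a simple wooden stool: a rectangular seat 298 mm (x) by 289 mm (y), 41 mm thick, top face at z = 413 mm, on four square legs, each 40×40 mm in cross-section. The legs rest on z = 0, each flush with a corner of the seat.

B is a spool: two coaxial disc flanges of radius 141 mm and thickness 11 mm, joined by a core cylinder of radius 17 mm and height 272 mm. The lower flange rests on z = 0 and the three cylinders share a vertical axis.

The spool is on top of the stool.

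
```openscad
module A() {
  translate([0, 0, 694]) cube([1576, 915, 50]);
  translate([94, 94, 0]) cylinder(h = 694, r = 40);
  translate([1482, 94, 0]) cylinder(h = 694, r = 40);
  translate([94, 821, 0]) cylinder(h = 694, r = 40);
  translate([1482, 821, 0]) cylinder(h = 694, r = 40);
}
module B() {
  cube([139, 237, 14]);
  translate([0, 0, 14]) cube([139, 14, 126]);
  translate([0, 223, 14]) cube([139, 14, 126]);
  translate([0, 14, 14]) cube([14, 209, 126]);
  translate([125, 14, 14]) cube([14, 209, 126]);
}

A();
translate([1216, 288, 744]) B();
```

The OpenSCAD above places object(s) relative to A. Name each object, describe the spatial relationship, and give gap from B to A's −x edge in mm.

The open box's min-x is at 1216; the table's min-x is 0; gap = 1216 mm.

A is a table. B is an open box. The open box is on top of the table. The gap from the open box to the table's −x edge is 1216 mm.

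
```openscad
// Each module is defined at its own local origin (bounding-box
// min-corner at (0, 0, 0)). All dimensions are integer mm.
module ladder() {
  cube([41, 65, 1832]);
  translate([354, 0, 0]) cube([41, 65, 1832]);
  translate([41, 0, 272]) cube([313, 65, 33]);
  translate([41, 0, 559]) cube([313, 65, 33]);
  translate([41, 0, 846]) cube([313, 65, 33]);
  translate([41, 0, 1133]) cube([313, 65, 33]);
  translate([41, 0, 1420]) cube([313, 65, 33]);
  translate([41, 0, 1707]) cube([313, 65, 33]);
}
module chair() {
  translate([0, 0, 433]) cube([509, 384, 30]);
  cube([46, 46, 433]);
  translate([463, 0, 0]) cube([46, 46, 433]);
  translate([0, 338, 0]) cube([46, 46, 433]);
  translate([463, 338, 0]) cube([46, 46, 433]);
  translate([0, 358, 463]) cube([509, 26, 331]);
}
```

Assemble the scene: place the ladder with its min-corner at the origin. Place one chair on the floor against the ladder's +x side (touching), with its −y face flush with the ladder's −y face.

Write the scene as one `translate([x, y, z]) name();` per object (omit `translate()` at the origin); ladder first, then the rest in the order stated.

ladder();
translate([395, 0, 0]) chair();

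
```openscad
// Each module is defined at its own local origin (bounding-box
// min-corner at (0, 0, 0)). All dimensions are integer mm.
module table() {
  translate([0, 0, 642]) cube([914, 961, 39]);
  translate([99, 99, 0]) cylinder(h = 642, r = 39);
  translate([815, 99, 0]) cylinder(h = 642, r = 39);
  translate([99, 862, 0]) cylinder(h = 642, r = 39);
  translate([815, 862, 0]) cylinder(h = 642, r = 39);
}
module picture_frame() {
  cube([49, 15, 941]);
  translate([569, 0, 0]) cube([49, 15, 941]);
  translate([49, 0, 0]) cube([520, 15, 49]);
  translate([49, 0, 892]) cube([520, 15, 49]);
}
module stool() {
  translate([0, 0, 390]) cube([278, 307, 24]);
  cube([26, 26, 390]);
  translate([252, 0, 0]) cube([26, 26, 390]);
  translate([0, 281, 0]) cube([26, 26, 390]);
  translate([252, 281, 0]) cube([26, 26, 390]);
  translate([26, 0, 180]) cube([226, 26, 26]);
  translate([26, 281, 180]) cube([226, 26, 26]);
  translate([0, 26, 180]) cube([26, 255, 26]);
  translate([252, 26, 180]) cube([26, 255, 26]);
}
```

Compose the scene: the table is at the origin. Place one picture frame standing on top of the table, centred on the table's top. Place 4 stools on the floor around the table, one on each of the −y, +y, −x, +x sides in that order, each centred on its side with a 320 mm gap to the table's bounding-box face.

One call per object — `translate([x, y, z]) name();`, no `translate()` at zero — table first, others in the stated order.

table();
translate([148, 473, 681]) picture_frame();
translate([318, -627, 0]) stool();
translate([318, 1281, 0]) stool();
translate([-598, 327, 0]) stool();
translate([1234, 327, 0]) stool();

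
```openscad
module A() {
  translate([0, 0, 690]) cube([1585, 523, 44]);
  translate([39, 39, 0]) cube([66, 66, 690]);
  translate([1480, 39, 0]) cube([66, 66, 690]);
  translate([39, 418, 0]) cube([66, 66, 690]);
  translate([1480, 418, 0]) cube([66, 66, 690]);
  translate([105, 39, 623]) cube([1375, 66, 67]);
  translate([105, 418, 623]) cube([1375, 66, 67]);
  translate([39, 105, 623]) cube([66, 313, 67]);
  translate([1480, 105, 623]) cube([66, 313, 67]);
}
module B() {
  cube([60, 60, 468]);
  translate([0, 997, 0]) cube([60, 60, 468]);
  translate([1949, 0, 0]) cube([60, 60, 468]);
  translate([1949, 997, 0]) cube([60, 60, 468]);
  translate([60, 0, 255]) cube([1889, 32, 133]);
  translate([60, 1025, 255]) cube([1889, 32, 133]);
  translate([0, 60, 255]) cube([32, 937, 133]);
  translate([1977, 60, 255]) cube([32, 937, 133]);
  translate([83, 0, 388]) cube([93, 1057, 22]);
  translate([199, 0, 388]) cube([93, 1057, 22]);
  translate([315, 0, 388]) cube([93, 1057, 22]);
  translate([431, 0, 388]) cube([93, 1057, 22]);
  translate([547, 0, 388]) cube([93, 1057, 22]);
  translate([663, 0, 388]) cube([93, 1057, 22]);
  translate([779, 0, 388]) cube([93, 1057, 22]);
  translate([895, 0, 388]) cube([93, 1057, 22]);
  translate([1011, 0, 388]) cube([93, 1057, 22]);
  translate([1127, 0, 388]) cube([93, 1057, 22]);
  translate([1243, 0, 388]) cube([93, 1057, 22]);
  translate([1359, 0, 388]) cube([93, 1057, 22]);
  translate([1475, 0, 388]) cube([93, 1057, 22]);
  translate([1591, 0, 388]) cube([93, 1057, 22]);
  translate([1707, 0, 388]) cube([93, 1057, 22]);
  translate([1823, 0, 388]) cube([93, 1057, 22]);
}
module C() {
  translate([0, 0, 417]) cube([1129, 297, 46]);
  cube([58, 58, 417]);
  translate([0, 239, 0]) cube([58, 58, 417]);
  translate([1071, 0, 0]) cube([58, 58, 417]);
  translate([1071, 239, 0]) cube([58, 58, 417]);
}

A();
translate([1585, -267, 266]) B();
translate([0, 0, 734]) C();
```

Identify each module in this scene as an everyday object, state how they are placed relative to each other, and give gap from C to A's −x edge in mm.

A is a table. B is a bed frame. C is a bench. The bed frame is beside the table with their tops flush at z = 734. The bench is on top of the table. The gap from the bench to the table's −x edge is 0 mm.

The bench's min-x is at 0; the table's min-x is 0; gap = 0 mm.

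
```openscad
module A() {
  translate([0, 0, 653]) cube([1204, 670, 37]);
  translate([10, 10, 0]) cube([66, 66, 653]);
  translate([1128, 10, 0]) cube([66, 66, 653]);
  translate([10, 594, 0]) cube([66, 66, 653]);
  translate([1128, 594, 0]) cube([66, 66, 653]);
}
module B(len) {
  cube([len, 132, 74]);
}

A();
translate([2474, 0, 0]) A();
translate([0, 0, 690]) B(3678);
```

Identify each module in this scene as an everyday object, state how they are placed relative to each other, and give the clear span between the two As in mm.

A is a table. B is a beam. A beam spans the tops of two tables. The clear span between the two tables is 1270 mm.

Second table starts at x = 2474; first ends at x = 1204; clear span = 2474 − 1204 = 1270 mm.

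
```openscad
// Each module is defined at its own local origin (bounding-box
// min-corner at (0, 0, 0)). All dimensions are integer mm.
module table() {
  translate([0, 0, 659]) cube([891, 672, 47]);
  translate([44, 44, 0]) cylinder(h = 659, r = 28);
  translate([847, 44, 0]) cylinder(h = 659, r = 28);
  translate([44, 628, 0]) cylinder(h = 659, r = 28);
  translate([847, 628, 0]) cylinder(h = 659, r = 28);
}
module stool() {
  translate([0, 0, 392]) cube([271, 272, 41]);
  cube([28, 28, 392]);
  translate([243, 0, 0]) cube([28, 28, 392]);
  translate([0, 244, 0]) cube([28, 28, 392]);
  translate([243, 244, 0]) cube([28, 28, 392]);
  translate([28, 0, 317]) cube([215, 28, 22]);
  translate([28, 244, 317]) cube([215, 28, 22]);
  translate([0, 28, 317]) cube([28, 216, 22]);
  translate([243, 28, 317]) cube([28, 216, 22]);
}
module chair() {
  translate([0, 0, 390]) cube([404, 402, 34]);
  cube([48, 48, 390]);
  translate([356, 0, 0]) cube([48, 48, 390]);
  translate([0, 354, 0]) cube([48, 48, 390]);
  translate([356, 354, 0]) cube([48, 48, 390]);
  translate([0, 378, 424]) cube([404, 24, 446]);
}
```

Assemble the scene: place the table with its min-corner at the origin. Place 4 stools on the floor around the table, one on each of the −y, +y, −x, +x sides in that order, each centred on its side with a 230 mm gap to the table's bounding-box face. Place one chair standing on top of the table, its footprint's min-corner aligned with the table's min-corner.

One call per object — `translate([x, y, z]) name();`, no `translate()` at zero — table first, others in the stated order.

table();
translate([310, -502, 0]) stool();
translate([310, 902, 0]) stool();
translate([-501, 200, 0]) stool();
translate([1121, 200, 0]) stool();
translate([0, 0, 706]) chair();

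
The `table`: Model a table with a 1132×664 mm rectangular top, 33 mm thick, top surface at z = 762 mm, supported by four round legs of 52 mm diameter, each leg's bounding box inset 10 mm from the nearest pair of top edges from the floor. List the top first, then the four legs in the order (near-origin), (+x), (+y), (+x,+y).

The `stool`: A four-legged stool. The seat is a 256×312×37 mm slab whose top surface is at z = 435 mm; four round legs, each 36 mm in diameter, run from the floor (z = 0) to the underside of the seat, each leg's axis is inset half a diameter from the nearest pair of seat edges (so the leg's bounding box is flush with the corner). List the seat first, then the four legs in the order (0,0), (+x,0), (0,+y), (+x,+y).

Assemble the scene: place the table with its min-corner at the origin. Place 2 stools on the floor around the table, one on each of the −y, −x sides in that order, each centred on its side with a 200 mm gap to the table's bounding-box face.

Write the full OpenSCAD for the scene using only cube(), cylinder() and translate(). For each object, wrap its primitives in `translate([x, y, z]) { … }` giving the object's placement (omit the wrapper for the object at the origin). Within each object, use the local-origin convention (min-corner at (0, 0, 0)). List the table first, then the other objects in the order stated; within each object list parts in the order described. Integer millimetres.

translate([0, 0, 729]) cube([1132, 664, 33]);
translate([36, 36, 0]) cylinder(h = 729, r = 26);
translate([1096, 36, 0]) cylinder(h = 729, r = 26);
translate([36, 628, 0]) cylinder(h = 729, r = 26);
translate([1096, 628, 0]) cylinder(h = 729, r = 26);
translate([438, -512, 0]) {
  translate([0, 0, 398]) cube([256, 312, 37]);
  translate([18, 18, 0]) cylinder(h = 398, r = 18);
  translate([238, 18, 0]) cylinder(h = 398, r = 18);
  translate([18, 294, 0]) cylinder(h = 398, r = 18);
  translate([238, 294, 0]) cylinder(h = 398, r = 18);
}
translate([-456, 176, 0]) {
  translate([0, 0, 398]) cube([256, 312, 37]);
  translate([18, 18, 0]) cylinder(h = 398, r = 18);
  translate([238, 18, 0]) cylinder(h = 398, r = 18);
  translate([18, 294, 0]) cylinder(h = 398, r = 18);
  translate([238, 294, 0]) cylinder(h = 398, r = 18);
}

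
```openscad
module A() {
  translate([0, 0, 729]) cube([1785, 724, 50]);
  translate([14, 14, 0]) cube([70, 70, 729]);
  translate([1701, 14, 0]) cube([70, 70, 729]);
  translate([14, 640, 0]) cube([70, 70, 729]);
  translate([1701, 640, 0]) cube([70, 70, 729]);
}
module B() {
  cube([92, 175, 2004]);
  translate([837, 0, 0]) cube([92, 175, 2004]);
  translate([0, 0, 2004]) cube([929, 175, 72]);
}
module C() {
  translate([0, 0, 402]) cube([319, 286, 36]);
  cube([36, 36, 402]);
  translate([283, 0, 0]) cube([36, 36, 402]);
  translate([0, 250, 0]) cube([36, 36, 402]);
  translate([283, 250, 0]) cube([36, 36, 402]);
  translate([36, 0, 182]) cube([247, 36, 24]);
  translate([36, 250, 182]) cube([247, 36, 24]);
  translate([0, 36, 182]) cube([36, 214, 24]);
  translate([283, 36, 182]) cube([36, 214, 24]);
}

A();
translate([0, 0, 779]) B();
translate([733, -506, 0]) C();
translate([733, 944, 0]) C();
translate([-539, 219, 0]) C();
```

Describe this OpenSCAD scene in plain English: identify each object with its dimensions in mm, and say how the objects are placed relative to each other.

A is a table with a 1785×724 mm rectangular top, 50 mm thick, top surface at z = 779 mm, supported by four 70×70 mm square legs, each inset 14 mm from the nearest pair of top edges, running from the floor.

B is a door frame. The clear opening is 745 mm wide and 2004 mm high. Two 92 mm wide jambs, 175 mm deep, stand either side of the opening from the floor to the top of the opening. A 72 mm thick head sits across the top of both jambs, spanning the full outside width of the frame.

C is a four-legged stool. The seat is 319×286 mm, 36 mm thick, top at z = 438 mm. It stands on four square legs, each 36×36 mm in cross-section, from z = 0 to the seat underside, each flush with a corner of the seat. Four stretchers, 36 mm wide and 24 mm tall, connect adjacent legs with their undersides at z = 182 mm, each running between the inner faces of the legs it joins and aligned with the legs' outer faces on the other axis.

The door frame is on top of the table. Three stools sit around the table at the −y, +y, −x sides.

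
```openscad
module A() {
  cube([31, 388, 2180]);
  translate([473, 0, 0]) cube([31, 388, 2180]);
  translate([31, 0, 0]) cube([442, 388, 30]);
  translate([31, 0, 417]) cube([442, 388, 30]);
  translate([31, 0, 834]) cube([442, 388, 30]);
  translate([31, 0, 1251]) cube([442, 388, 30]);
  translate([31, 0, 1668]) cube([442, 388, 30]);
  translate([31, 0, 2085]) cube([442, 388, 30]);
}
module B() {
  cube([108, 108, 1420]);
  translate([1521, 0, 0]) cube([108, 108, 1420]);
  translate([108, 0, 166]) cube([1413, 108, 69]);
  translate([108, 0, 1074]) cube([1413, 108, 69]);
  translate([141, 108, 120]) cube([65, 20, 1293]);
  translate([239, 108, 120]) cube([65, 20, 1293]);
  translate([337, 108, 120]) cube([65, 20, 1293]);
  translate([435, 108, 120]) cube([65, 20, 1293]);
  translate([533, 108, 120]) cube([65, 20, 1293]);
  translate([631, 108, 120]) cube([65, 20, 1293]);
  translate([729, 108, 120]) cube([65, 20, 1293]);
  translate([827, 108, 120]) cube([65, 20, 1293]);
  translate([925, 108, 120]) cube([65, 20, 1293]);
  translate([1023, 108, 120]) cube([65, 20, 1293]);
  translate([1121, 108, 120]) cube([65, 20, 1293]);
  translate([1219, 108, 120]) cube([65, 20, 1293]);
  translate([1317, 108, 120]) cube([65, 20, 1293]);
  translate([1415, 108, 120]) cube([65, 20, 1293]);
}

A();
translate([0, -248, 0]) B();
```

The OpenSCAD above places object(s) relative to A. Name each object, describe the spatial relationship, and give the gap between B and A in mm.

A is a bookshelf. B is a fence section. The fence section is on the floor beside the bookshelf on its −y side. The gap between the fence section and the bookshelf is 120 mm.

The fence section's nearest face is 120 mm from the bookshelf's −y face.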